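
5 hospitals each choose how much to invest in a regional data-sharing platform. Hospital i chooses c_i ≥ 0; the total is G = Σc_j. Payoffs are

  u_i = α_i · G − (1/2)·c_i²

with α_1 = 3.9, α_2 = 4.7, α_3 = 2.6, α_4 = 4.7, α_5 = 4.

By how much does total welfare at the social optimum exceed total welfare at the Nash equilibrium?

635.09

Hospital i's FOC: ∂u_i/∂c_i = α_i − c_i = 0, so c_i* = α_i.
NE contributions = (3.9, 4.7, 2.6, 4.7, 4); G = 19.9.
W^NE = (Σα)·G − ½Σα_i² = 19.9² − ½·82.15 = 354.935.
Planner sets c_i = Σα_j = 19.9 for every i, so G^SO = 5·19.9 = 99.5.
W^SO = (Σα)·G^SO − ½·5·(Σα)² = (5/2)·19.9² = 990.025.
Deadweight loss = W^SO − W^NE = 635.09.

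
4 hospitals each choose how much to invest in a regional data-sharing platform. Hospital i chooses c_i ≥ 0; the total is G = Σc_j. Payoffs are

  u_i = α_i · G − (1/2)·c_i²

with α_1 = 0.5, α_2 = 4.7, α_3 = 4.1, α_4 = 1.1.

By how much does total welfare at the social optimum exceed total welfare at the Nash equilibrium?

Hospital i's FOC: ∂u_i/∂c_i = α_i − c_i = 0, so c_i* = α_i.
NE contributions = (0.5, 4.7, 4.1, 1.1); G = 10.4.
W^NE = (Σα)·G − ½Σα_i² = 10.4² − ½·40.36 = 87.98.
Planner sets c_i = Σα_j = 10.4 for every i, so G^SO = 4·10.4 = 41.6.
W^SO = (Σα)·G^SO − ½·4·(Σα)² = (4/2)·10.4² = 216.32.
Deadweight loss = W^SO − W^NE = 128.34.

128.34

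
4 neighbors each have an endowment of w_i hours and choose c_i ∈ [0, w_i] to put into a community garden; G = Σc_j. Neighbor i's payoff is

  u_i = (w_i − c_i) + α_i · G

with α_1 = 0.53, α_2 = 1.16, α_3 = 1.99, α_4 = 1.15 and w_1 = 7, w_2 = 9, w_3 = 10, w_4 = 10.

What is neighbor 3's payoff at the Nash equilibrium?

∂u_i/∂c_i = α_i − 1, so neighbor i contributes w_i if α_i > 1, else 0.
α_i > 1 for i ∈ {2, 3, 4}; NE contributions (0, 9, 10, 10), G = 29.
u_3 = (10 − 10) + 1.99·29 = 57.71.

57.71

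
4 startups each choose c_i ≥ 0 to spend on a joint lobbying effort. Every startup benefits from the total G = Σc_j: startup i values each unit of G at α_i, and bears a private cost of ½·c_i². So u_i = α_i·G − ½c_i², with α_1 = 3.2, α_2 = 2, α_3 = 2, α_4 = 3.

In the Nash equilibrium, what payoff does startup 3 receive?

Startup i's FOC: ∂u_i/∂c_i = α_i − c_i = 0, so c_i* = α_i.
NE contributions = (3.2, 2, 2, 3); G = 10.2.
u_3 = α_3·G − ½·(c_3)² = 2·10.2 − ½·2² = 18.4.

18.4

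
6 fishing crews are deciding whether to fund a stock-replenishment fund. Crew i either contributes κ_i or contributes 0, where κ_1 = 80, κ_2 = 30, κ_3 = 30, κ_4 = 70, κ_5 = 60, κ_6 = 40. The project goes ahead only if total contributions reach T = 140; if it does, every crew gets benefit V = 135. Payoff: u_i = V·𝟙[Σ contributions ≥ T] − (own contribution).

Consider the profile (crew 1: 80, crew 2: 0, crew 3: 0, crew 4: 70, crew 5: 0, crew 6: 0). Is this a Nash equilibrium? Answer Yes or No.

Total = 150 ≥ 140: provided.
Crew 1 (pledges 80, payoff 55): dropping to 0 → total 70, payoff 0. No gain.
Crew 2 (pledges 0, payoff 135): pledging 30 → total 180, payoff 105. No gain.
Crew 3 (pledges 0, payoff 135): pledging 30 → total 180, payoff 105. No gain.
Crew 4 (pledges 70, payoff 65): dropping to 0 → total 80, payoff 0. No gain.
Crew 5 (pledges 0, payoff 135): pledging 60 → total 210, payoff 75. No gain.
Crew 6 (pledges 0, payoff 135): pledging 40 → total 190, payoff 95. No gain.

Yes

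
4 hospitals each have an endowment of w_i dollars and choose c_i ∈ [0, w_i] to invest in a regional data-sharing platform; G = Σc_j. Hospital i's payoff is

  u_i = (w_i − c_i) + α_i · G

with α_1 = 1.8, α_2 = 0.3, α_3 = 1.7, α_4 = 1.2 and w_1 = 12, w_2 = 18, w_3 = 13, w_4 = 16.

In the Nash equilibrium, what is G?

41

∂u_i/∂c_i = α_i − 1, so hospital i contributes w_i if α_i > 1, else 0.
α_i > 1 for i ∈ {1, 3, 4}; NE contributions (12, 0, 13, 16), G = 41.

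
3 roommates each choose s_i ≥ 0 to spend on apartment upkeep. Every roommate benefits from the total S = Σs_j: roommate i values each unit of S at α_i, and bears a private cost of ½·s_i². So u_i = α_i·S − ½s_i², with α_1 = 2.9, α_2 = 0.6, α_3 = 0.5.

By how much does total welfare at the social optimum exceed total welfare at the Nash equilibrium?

12.51

Roommate i's FOC: ∂u_i/∂s_i = α_i − s_i = 0, so s_i* = α_i.
NE contributions = (2.9, 0.6, 0.5); S = 4.
W^NE = (Σα)·S − ½Σα_i² = 4² − ½·9.02 = 11.49.
Planner sets s_i = Σα_j = 4 for every i, so S^SO = 3·4 = 12.
W^SO = (Σα)·S^SO − ½·3·(Σα)² = (3/2)·4² = 24.
Deadweight loss = W^SO − W^NE = 12.51.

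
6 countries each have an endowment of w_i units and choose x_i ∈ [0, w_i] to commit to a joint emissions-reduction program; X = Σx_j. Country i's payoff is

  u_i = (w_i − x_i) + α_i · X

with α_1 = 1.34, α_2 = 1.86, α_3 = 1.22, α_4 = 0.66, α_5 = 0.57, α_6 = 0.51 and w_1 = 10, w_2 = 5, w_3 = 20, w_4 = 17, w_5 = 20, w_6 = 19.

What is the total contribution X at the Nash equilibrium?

∂u_i/∂x_i = α_i − 1, so country i contributes w_i if α_i > 1, else 0.
α_i > 1 for i ∈ {1, 2, 3}; NE contributions (10, 5, 20, 0, 0, 0), X = 35.

35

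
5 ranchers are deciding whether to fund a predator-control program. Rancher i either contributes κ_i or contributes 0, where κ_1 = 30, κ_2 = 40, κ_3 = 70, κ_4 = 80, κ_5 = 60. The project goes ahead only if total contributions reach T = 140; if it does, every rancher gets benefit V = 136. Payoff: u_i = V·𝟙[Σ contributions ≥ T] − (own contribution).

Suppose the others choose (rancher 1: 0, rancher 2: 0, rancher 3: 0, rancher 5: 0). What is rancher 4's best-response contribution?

0

Others' total = 0. Even contributing 80 gives 80 < 140: no benefit either way.
Best response: 0.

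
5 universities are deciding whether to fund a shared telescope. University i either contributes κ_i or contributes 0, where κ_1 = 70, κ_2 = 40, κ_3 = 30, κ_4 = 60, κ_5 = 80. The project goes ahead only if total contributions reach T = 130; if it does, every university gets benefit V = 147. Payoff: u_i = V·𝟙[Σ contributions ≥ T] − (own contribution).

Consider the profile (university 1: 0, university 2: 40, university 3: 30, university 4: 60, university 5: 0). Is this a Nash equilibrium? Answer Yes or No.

Total = 130 ≥ 130: provided.
University 1 (pledges 0, payoff 147): pledging 70 → total 200, payoff 77. No gain.
University 2 (pledges 40, payoff 107): dropping to 0 → total 90, payoff 0. No gain.
University 3 (pledges 30, payoff 117): dropping to 0 → total 100, payoff 0. No gain.
University 4 (pledges 60, payoff 87): dropping to 0 → total 70, payoff 0. No gain.
University 5 (pledges 0, payoff 147): pledging 80 → total 210, payoff 67. No gain.

Yes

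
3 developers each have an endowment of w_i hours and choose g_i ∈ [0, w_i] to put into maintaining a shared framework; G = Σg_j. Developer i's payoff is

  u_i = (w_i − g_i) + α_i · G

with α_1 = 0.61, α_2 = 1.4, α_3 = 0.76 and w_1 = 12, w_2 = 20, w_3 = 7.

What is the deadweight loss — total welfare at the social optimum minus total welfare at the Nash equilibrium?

33.63

∂u_i/∂g_i = α_i − 1, so developer i contributes w_i if α_i > 1, else 0.
α_i > 1 for i ∈ {2}; NE contributions (0, 20, 0), G = 20.
W^NE = Σw_i − G^NE + (Σα_i)·G^NE = 39 + 1.77·20 = 74.4.
Planner: ∂(Σu_j)/∂g_i = Σα_j − 1 = 1.77 > 0, so everyone contributes w_i; G^SO = 39, W^SO = 39 + 1.77·39 = 108.03.
Deadweight loss = 33.63.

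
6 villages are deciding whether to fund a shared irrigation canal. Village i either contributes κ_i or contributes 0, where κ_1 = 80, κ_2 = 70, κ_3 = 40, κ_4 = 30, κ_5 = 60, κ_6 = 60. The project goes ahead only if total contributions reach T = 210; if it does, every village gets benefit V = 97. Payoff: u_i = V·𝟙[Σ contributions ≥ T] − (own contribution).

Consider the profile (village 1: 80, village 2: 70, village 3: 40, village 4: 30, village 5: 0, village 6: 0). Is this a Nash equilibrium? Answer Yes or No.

Total = 220 ≥ 210: provided.
Village 1 (pledges 80, payoff 17): dropping to 0 → total 140, payoff 0. No gain.
Village 2 (pledges 70, payoff 27): dropping to 0 → total 150, payoff 0. No gain.
Village 3 (pledges 40, payoff 57): dropping to 0 → total 180, payoff 0. No gain.
Village 4 (pledges 30, payoff 67): dropping to 0 → total 190, payoff 0. No gain.
Village 5 (pledges 0, payoff 97): pledging 60 → total 280, payoff 37. No gain.
Village 6 (pledges 0, payoff 97): pledging 60 → total 280, payoff 37. No gain.

Yes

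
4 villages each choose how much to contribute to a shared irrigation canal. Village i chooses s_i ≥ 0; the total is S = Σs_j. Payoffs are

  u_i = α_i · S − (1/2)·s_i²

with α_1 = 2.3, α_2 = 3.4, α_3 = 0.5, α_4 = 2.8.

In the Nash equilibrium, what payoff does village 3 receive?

Village i's FOC: ∂u_i/∂s_i = α_i − s_i = 0, so s_i* = α_i.
NE contributions = (2.3, 3.4, 0.5, 2.8); S = 9.
u_3 = α_3·S − ½·(s_3)² = 0.5·9 − ½·0.5² = 4.375.

4.375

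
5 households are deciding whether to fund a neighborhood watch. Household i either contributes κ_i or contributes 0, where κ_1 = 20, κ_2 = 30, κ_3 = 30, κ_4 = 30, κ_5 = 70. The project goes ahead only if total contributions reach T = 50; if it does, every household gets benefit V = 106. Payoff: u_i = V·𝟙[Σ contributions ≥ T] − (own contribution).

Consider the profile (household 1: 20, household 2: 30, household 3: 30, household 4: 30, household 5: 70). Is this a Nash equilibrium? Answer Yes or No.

Total = 180 ≥ 50: provided.
Household 1 (pledges 20, payoff 86): dropping to 0 → total 160, payoff 106. Profitable deviation.

No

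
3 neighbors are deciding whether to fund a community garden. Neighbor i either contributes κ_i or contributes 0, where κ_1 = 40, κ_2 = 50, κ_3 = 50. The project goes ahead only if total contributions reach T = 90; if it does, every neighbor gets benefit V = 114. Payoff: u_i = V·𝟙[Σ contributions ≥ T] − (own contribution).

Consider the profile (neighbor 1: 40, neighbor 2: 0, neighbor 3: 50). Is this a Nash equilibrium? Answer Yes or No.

Total = 90 ≥ 90: provided.
Neighbor 1 (pledges 40, payoff 74): dropping to 0 → total 50, payoff 0. No gain.
Neighbor 2 (pledges 0, payoff 114): pledging 50 → total 140, payoff 64. No gain.
Neighbor 3 (pledges 50, payoff 64): dropping to 0 → total 40, payoff 0. No gain.

Yes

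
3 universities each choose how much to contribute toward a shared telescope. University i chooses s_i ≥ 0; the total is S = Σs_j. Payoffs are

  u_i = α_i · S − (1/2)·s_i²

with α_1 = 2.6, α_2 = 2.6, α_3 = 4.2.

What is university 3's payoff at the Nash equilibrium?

30.66

University i's FOC: ∂u_i/∂s_i = α_i − s_i = 0, so s_i* = α_i.
NE contributions = (2.6, 2.6, 4.2); S = 9.4.
u_3 = α_3·S − ½·(s_3)² = 4.2·9.4 − ½·4.2² = 30.66.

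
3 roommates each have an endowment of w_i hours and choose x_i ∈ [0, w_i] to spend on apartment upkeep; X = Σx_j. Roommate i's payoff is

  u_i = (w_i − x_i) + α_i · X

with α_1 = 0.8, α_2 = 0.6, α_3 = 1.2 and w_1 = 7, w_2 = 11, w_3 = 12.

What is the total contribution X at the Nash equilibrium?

∂u_i/∂x_i = α_i − 1, so roommate i contributes w_i if α_i > 1, else 0.
α_i > 1 for i ∈ {3}; NE contributions (0, 0, 12), X = 12.

12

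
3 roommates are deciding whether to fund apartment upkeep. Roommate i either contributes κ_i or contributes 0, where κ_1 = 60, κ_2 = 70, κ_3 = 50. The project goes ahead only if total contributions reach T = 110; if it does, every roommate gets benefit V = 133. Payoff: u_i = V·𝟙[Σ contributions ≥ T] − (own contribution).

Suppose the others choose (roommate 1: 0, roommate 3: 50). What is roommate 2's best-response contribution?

Others' total = 50. Contributing 70 brings total to 120 ≥ 110: gain V − κ_2 = 63.
Best response: 70.

70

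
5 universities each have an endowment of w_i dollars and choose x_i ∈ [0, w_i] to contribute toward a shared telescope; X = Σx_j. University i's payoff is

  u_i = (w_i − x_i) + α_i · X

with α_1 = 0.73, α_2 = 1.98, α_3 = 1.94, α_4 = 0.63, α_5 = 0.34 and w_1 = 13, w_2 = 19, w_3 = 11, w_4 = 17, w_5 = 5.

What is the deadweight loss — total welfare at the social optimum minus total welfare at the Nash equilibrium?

∂u_i/∂x_i = α_i − 1, so university i contributes w_i if α_i > 1, else 0.
α_i > 1 for i ∈ {2, 3}; NE contributions (0, 19, 11, 0, 0), X = 30.
W^NE = Σw_i − X^NE + (Σα_i)·X^NE = 65 + 4.62·30 = 203.6.
Planner: ∂(Σu_j)/∂x_i = Σα_j − 1 = 4.62 > 0, so everyone contributes w_i; X^SO = 65, W^SO = 65 + 4.62·65 = 365.3.
Deadweight loss = 161.7.

161.7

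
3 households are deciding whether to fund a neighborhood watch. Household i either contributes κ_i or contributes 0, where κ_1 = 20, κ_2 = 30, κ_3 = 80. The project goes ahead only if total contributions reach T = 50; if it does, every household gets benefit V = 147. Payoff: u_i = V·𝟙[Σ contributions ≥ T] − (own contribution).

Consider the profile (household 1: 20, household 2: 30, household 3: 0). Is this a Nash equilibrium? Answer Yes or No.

Yes

Total = 50 ≥ 50: provided.
Household 1 (pledges 20, payoff 127): dropping to 0 → total 30, payoff 0. No gain.
Household 2 (pledges 30, payoff 117): dropping to 0 → total 20, payoff 0. No gain.
Household 3 (pledges 0, payoff 147): pledging 80 → total 130, payoff 67. No gain.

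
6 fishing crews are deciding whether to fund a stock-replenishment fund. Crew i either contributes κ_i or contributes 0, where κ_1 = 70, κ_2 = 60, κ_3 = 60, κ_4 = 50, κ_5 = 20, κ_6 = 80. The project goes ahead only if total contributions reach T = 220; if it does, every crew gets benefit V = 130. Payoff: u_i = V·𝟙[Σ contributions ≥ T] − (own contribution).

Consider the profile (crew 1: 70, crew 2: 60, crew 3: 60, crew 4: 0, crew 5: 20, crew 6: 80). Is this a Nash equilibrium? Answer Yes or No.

Total = 290 ≥ 220: provided.
Crew 1 (pledges 70, payoff 60): dropping to 0 → total 220, payoff 130. Profitable deviation.

No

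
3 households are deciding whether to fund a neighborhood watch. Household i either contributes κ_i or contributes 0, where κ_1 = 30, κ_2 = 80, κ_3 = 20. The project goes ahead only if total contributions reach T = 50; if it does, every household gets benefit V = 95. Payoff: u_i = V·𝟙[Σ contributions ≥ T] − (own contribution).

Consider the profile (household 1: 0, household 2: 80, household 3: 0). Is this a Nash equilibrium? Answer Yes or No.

Total = 80 ≥ 50: provided.
Household 1 (pledges 0, payoff 95): pledging 30 → total 110, payoff 65. No gain.
Household 2 (pledges 80, payoff 15): dropping to 0 → total 0, payoff 0. No gain.
Household 3 (pledges 0, payoff 95): pledging 20 → total 100, payoff 75. No gain.

Yes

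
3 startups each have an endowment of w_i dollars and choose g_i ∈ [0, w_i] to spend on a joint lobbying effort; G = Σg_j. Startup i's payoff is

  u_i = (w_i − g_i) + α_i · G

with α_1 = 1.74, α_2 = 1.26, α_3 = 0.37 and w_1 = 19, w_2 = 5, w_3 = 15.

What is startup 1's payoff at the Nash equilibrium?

41.76

∂u_i/∂g_i = α_i − 1, so startup i contributes w_i if α_i > 1, else 0.
α_i > 1 for i ∈ {1, 2}; NE contributions (19, 5, 0), G = 24.
u_1 = (19 − 19) + 1.74·24 = 41.76.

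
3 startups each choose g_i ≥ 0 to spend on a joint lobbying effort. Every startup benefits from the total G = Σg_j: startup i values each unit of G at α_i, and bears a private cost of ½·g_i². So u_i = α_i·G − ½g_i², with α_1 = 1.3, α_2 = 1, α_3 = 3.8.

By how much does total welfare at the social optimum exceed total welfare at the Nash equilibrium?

Startup i's FOC: ∂u_i/∂g_i = α_i − g_i = 0, so g_i* = α_i.
NE contributions = (1.3, 1, 3.8); G = 6.1.
W^NE = (Σα)·G − ½Σα_i² = 6.1² − ½·17.13 = 28.645.
Planner sets g_i = Σα_j = 6.1 for every i, so G^SO = 3·6.1 = 18.3.
W^SO = (Σα)·G^SO − ½·3·(Σα)² = (3/2)·6.1² = 55.815.
Deadweight loss = W^SO − W^NE = 27.17.

27.17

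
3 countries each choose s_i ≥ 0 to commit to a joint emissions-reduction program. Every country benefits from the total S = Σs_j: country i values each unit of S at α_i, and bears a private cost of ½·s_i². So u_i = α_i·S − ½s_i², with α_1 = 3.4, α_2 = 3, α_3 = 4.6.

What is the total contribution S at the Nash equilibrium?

Country i's FOC: ∂u_i/∂s_i = α_i − s_i = 0, so s_i* = α_i.
NE contributions = (3.4, 3, 4.6); S = 11.

11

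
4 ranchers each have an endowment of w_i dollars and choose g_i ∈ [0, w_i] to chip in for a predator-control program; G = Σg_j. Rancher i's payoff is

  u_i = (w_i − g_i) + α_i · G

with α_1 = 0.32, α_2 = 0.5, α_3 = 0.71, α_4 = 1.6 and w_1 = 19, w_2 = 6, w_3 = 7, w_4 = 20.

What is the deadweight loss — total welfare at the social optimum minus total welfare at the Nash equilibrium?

68.16

∂u_i/∂g_i = α_i − 1, so rancher i contributes w_i if α_i > 1, else 0.
α_i > 1 for i ∈ {4}; NE contributions (0, 0, 0, 20), G = 20.
W^NE = Σw_i − G^NE + (Σα_i)·G^NE = 52 + 2.13·20 = 94.6.
Planner: ∂(Σu_j)/∂g_i = Σα_j − 1 = 2.13 > 0, so everyone contributes w_i; G^SO = 52, W^SO = 52 + 2.13·52 = 162.76.
Deadweight loss = 68.16.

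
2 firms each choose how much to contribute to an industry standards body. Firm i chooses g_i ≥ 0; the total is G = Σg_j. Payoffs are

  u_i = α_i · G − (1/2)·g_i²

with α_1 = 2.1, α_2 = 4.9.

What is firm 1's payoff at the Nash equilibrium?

Firm i's FOC: ∂u_i/∂g_i = α_i − g_i = 0, so g_i* = α_i.
NE contributions = (2.1, 4.9); G = 7.
u_1 = α_1·G − ½·(g_1)² = 2.1·7 − ½·2.1² = 12.495.

12.495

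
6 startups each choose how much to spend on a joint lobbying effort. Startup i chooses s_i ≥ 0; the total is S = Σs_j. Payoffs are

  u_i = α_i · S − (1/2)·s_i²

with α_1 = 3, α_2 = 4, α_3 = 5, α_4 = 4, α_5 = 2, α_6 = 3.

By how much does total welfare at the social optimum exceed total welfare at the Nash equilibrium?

Startup i's FOC: ∂u_i/∂s_i = α_i − s_i = 0, so s_i* = α_i.
NE contributions = (3, 4, 5, 4, 2, 3); S = 21.
W^NE = (Σα)·S − ½Σα_i² = 21² − ½·79 = 401.5.
Planner sets s_i = Σα_j = 21 for every i, so S^SO = 6·21 = 126.
W^SO = (Σα)·S^SO − ½·6·(Σα)² = (6/2)·21² = 1323.
Deadweight loss = W^SO − W^NE = 921.5.

921.5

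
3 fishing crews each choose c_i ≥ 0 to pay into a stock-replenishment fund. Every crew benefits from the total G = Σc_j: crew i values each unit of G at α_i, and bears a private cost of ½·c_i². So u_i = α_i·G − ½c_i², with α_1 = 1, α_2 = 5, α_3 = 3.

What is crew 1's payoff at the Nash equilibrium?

Crew i's FOC: ∂u_i/∂c_i = α_i − c_i = 0, so c_i* = α_i.
NE contributions = (1, 5, 3); G = 9.
u_1 = α_1·G − ½·(c_1)² = 1·9 − ½·1² = 8.5.

8.5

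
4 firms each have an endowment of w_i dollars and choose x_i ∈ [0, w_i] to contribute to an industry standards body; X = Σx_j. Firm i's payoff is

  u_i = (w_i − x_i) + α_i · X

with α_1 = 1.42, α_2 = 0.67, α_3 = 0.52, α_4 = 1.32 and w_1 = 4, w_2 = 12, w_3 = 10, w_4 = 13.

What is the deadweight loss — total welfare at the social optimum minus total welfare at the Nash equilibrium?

64.46

∂u_i/∂x_i = α_i − 1, so firm i contributes w_i if α_i > 1, else 0.
α_i > 1 for i ∈ {1, 4}; NE contributions (4, 0, 0, 13), X = 17.
W^NE = Σw_i − X^NE + (Σα_i)·X^NE = 39 + 2.93·17 = 88.81.
Planner: ∂(Σu_j)/∂x_i = Σα_j − 1 = 2.93 > 0, so everyone contributes w_i; X^SO = 39, W^SO = 39 + 2.93·39 = 153.27.
Deadweight loss = 64.46.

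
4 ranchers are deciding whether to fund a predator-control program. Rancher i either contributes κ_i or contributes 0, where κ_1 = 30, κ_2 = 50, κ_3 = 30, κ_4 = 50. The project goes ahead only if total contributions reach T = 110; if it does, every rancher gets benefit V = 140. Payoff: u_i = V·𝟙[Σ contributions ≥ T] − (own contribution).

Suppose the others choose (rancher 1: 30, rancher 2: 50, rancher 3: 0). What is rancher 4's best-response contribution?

Others' total = 80. Contributing 50 brings total to 130 ≥ 110: gain V − κ_4 = 90.
Best response: 50.

50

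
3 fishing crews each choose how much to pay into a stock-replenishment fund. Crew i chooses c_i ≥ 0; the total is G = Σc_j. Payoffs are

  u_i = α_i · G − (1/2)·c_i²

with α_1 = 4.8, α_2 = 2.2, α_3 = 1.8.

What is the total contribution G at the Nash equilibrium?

Crew i's FOC: ∂u_i/∂c_i = α_i − c_i = 0, so c_i* = α_i.
NE contributions = (4.8, 2.2, 1.8); G = 8.8.

8.8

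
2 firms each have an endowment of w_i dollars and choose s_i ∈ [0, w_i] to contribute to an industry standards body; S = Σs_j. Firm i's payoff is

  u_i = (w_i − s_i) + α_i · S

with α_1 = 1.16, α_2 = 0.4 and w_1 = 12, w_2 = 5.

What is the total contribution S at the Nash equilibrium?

12

∂u_i/∂s_i = α_i − 1, so firm i contributes w_i if α_i > 1, else 0.
α_i > 1 for i ∈ {1}; NE contributions (12, 0), S = 12.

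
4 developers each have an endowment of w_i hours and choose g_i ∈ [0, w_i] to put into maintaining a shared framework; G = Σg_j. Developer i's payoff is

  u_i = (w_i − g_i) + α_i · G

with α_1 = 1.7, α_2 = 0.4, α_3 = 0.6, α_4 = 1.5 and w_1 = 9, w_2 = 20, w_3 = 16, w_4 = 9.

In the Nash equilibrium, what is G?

18

∂u_i/∂g_i = α_i − 1, so developer i contributes w_i if α_i > 1, else 0.
α_i > 1 for i ∈ {1, 4}; NE contributions (9, 0, 0, 9), G = 18.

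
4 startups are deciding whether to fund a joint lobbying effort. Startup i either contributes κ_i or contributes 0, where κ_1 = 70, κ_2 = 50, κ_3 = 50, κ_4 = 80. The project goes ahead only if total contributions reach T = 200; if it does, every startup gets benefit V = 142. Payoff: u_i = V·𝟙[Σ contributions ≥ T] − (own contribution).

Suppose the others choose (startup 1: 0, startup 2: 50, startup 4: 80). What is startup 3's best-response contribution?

0

Others' total = 130. Even contributing 50 gives 180 < 200: no benefit either way.
Best response: 0.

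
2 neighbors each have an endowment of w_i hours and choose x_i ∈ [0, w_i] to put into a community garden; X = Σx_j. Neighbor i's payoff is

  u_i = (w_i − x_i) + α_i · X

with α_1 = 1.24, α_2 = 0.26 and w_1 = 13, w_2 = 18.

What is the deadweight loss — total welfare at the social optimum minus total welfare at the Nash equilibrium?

∂u_i/∂x_i = α_i − 1, so neighbor i contributes w_i if α_i > 1, else 0.
α_i > 1 for i ∈ {1}; NE contributions (13, 0), X = 13.
W^NE = Σw_i − X^NE + (Σα_i)·X^NE = 31 + 0.5·13 = 37.5.
Planner: ∂(Σu_j)/∂x_i = Σα_j − 1 = 0.5 > 0, so everyone contributes w_i; X^SO = 31, W^SO = 31 + 0.5·31 = 46.5.
Deadweight loss = 9.

9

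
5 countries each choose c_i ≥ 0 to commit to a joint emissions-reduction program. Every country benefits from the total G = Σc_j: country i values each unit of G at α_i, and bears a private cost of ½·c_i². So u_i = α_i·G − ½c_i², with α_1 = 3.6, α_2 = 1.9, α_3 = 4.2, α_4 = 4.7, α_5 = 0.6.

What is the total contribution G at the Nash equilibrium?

15

Country i's FOC: ∂u_i/∂c_i = α_i − c_i = 0, so c_i* = α_i.
NE contributions = (3.6, 1.9, 4.2, 4.7, 0.6); G = 15.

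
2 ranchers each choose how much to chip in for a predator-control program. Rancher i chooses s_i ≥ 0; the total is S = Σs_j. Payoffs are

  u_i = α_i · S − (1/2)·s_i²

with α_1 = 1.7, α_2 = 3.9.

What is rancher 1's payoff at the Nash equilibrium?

Rancher i's FOC: ∂u_i/∂s_i = α_i − s_i = 0, so s_i* = α_i.
NE contributions = (1.7, 3.9); S = 5.6.
u_1 = α_1·S − ½·(s_1)² = 1.7·5.6 − ½·1.7² = 8.075.

8.075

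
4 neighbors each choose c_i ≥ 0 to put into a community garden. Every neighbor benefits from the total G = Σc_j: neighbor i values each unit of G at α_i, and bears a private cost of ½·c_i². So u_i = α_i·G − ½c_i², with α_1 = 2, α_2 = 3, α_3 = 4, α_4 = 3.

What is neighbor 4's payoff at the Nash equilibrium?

Neighbor i's FOC: ∂u_i/∂c_i = α_i − c_i = 0, so c_i* = α_i.
NE contributions = (2, 3, 4, 3); G = 12.
u_4 = α_4·G − ½·(c_4)² = 3·12 − ½·3² = 31.5.

31.5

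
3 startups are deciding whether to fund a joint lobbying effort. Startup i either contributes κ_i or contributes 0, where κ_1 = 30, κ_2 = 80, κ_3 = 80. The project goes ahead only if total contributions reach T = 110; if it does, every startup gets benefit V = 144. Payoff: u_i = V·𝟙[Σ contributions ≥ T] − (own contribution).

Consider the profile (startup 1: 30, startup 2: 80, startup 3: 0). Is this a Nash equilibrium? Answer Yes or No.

Total = 110 ≥ 110: provided.
Startup 1 (pledges 30, payoff 114): dropping to 0 → total 80, payoff 0. No gain.
Startup 2 (pledges 80, payoff 64): dropping to 0 → total 30, payoff 0. No gain.
Startup 3 (pledges 0, payoff 144): pledging 80 → total 190, payoff 64. No gain.

Yes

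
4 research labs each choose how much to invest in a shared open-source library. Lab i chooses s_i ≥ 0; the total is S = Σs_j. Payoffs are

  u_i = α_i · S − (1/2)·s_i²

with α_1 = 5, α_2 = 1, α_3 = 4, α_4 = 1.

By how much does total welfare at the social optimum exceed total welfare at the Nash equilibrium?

Lab i's FOC: ∂u_i/∂s_i = α_i − s_i = 0, so s_i* = α_i.
NE contributions = (5, 1, 4, 1); S = 11.
W^NE = (Σα)·S − ½Σα_i² = 11² − ½·43 = 99.5.
Planner sets s_i = Σα_j = 11 for every i, so S^SO = 4·11 = 44.
W^SO = (Σα)·S^SO − ½·4·(Σα)² = (4/2)·11² = 242.
Deadweight loss = W^SO − W^NE = 142.5.

142.5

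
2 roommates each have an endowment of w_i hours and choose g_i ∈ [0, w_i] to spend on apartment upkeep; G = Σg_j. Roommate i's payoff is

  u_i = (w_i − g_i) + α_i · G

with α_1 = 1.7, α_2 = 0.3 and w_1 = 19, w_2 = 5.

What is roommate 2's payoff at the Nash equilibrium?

10.7

∂u_i/∂g_i = α_i − 1, so roommate i contributes w_i if α_i > 1, else 0.
α_i > 1 for i ∈ {1}; NE contributions (19, 0), G = 19.
u_2 = (5 − 0) + 0.3·19 = 10.7.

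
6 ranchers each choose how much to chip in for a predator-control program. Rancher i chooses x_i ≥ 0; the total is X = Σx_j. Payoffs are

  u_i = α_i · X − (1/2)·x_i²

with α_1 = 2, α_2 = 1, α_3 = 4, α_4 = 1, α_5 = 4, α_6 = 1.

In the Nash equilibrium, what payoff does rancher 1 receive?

24

Rancher i's FOC: ∂u_i/∂x_i = α_i − x_i = 0, so x_i* = α_i.
NE contributions = (2, 1, 4, 1, 4, 1); X = 13.
u_1 = α_1·X − ½·(x_1)² = 2·13 − ½·2² = 24.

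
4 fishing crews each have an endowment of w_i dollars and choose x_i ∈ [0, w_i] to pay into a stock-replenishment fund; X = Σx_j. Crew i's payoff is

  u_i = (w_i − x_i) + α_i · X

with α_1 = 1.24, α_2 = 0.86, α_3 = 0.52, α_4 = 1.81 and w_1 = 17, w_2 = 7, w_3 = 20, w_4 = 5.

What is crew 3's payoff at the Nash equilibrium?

∂u_i/∂x_i = α_i − 1, so crew i contributes w_i if α_i > 1, else 0.
α_i > 1 for i ∈ {1, 4}; NE contributions (17, 0, 0, 5), X = 22.
u_3 = (20 − 0) + 0.52·22 = 31.44.

31.44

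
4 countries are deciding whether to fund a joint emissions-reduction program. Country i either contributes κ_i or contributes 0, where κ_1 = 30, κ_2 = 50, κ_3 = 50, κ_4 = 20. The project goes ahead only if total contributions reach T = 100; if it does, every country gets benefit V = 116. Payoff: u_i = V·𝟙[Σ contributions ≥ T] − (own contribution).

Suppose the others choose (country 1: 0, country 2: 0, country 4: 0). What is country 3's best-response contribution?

0

Others' total = 0. Even contributing 50 gives 50 < 100: no benefit either way.
Best response: 0.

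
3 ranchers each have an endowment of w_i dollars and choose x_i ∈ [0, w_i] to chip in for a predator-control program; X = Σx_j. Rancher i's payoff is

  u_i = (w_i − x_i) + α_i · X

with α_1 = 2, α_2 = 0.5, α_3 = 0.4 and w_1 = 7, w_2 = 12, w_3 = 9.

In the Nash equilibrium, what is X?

∂u_i/∂x_i = α_i − 1, so rancher i contributes w_i if α_i > 1, else 0.
α_i > 1 for i ∈ {1}; NE contributions (7, 0, 0), X = 7.

7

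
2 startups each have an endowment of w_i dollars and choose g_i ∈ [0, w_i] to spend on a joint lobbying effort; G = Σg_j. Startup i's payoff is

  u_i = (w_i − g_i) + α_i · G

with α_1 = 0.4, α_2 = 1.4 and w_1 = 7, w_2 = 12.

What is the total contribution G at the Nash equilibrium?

12

∂u_i/∂g_i = α_i − 1, so startup i contributes w_i if α_i > 1, else 0.
α_i > 1 for i ∈ {2}; NE contributions (0, 12), G = 12.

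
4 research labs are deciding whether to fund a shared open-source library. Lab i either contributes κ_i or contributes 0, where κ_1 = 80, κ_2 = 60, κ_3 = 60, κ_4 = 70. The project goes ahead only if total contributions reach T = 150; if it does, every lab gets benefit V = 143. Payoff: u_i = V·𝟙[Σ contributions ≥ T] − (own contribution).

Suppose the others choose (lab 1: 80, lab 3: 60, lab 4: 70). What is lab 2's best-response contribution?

Others' total = 210 ≥ 150; contributing adds cost 60 for no extra benefit.
Best response: 0.

0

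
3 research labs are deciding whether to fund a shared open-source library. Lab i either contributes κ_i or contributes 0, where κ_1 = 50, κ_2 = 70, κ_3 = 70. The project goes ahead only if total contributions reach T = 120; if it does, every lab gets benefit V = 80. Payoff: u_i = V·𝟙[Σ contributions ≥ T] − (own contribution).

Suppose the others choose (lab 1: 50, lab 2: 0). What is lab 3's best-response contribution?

Others' total = 50. Contributing 70 brings total to 120 ≥ 120: gain V − κ_3 = 10.
Best response: 70.

70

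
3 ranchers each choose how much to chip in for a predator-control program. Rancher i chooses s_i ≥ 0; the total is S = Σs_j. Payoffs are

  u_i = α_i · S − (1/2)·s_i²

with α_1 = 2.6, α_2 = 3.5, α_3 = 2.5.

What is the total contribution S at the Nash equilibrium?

Rancher i's FOC: ∂u_i/∂s_i = α_i − s_i = 0, so s_i* = α_i.
NE contributions = (2.6, 3.5, 2.5); S = 8.6.

8.6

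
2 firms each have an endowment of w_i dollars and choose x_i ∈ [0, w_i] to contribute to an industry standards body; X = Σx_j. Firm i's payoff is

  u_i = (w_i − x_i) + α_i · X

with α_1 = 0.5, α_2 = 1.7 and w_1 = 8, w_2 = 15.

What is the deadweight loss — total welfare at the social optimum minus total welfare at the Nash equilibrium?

9.6

∂u_i/∂x_i = α_i − 1, so firm i contributes w_i if α_i > 1, else 0.
α_i > 1 for i ∈ {2}; NE contributions (0, 15), X = 15.
W^NE = Σw_i − X^NE + (Σα_i)·X^NE = 23 + 1.2·15 = 41.
Planner: ∂(Σu_j)/∂x_i = Σα_j − 1 = 1.2 > 0, so everyone contributes w_i; X^SO = 23, W^SO = 23 + 1.2·23 = 50.6.
Deadweight loss = 9.6.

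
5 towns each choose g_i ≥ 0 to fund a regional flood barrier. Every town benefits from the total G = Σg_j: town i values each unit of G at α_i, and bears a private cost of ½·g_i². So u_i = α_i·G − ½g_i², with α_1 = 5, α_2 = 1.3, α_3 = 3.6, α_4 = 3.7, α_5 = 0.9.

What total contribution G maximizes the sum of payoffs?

72.5

Planner FOC: ∂(Σu_j)/∂g_i = (Σα_j) − g_i = 0, so g_i^SO = Σα_j = 14.5 for every i; G^SO = 72.5.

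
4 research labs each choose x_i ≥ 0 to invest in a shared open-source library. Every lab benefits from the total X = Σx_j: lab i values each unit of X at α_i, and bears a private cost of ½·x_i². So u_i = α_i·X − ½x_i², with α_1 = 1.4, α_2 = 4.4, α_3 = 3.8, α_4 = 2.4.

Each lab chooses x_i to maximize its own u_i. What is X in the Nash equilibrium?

Lab i's FOC: ∂u_i/∂x_i = α_i − x_i = 0, so x_i* = α_i.
NE contributions = (1.4, 4.4, 3.8, 2.4); X = 12.

12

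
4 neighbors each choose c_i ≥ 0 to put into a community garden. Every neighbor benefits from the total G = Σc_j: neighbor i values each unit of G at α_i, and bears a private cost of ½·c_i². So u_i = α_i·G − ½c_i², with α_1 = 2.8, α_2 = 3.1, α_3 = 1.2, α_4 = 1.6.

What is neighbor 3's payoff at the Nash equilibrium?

9.72

Neighbor i's FOC: ∂u_i/∂c_i = α_i − c_i = 0, so c_i* = α_i.
NE contributions = (2.8, 3.1, 1.2, 1.6); G = 8.7.
u_3 = α_3·G − ½·(c_3)² = 1.2·8.7 − ½·1.2² = 9.72.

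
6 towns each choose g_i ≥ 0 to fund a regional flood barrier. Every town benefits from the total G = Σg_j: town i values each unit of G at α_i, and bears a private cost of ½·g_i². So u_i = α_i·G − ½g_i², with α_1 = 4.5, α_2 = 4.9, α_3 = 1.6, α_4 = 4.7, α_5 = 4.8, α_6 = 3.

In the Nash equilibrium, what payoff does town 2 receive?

103.145

Town i's FOC: ∂u_i/∂g_i = α_i − g_i = 0, so g_i* = α_i.
NE contributions = (4.5, 4.9, 1.6, 4.7, 4.8, 3); G = 23.5.
u_2 = α_2·G − ½·(g_2)² = 4.9·23.5 − ½·4.9² = 103.145.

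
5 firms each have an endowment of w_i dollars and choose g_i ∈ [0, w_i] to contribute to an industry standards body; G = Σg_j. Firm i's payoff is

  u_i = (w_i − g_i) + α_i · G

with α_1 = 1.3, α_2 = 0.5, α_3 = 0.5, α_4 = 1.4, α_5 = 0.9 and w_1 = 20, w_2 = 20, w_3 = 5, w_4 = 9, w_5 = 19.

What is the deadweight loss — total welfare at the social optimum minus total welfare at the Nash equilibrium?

158.4

∂u_i/∂g_i = α_i − 1, so firm i contributes w_i if α_i > 1, else 0.
α_i > 1 for i ∈ {1, 4}; NE contributions (20, 0, 0, 9, 0), G = 29.
W^NE = Σw_i − G^NE + (Σα_i)·G^NE = 73 + 3.6·29 = 177.4.
Planner: ∂(Σu_j)/∂g_i = Σα_j − 1 = 3.6 > 0, so everyone contributes w_i; G^SO = 73, W^SO = 73 + 3.6·73 = 335.8.
Deadweight loss = 158.4.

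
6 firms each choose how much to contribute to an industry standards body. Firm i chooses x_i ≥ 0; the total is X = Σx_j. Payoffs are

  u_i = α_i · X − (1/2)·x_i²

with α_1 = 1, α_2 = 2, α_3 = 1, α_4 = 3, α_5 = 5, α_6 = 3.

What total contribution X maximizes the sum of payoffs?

Planner FOC: ∂(Σu_j)/∂x_i = (Σα_j) − x_i = 0, so x_i^SO = Σα_j = 15 for every i; X^SO = 90.

90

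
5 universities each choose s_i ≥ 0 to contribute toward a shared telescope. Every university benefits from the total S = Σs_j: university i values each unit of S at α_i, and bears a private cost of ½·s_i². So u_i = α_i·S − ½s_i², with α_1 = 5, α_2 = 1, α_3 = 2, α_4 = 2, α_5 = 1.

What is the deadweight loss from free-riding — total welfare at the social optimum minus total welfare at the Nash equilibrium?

199

University i's FOC: ∂u_i/∂s_i = α_i − s_i = 0, so s_i* = α_i.
NE contributions = (5, 1, 2, 2, 1); S = 11.
W^NE = (Σα)·S − ½Σα_i² = 11² − ½·35 = 103.5.
Planner sets s_i = Σα_j = 11 for every i, so S^SO = 5·11 = 55.
W^SO = (Σα)·S^SO − ½·5·(Σα)² = (5/2)·11² = 302.5.
Deadweight loss = W^SO − W^NE = 199.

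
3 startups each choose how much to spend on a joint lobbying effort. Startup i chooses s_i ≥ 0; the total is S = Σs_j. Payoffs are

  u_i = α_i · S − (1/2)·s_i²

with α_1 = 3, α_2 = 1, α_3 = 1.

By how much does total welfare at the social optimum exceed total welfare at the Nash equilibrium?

18

Startup i's FOC: ∂u_i/∂s_i = α_i − s_i = 0, so s_i* = α_i.
NE contributions = (3, 1, 1); S = 5.
W^NE = (Σα)·S − ½Σα_i² = 5² − ½·11 = 19.5.
Planner sets s_i = Σα_j = 5 for every i, so S^SO = 3·5 = 15.
W^SO = (Σα)·S^SO − ½·3·(Σα)² = (3/2)·5² = 37.5.
Deadweight loss = W^SO − W^NE = 18.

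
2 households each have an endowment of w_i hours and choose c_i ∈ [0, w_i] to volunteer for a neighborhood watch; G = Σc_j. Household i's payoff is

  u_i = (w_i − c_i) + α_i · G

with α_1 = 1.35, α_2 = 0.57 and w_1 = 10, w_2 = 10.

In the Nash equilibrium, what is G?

10

∂u_i/∂c_i = α_i − 1, so household i contributes w_i if α_i > 1, else 0.
α_i > 1 for i ∈ {1}; NE contributions (10, 0), G = 10.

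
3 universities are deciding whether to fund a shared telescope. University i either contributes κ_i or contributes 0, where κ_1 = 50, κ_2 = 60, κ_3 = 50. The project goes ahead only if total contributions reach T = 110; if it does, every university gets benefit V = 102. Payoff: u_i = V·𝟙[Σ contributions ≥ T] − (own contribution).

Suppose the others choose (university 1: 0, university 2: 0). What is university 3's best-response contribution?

Others' total = 0. Even contributing 50 gives 50 < 110: no benefit either way.
Best response: 0.

0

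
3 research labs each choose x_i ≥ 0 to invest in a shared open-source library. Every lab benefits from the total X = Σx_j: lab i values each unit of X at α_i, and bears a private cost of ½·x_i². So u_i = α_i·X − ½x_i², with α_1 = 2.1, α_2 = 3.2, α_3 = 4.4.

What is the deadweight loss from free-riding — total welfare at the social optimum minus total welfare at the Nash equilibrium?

64.05

Lab i's FOC: ∂u_i/∂x_i = α_i − x_i = 0, so x_i* = α_i.
NE contributions = (2.1, 3.2, 4.4); X = 9.7.
W^NE = (Σα)·X − ½Σα_i² = 9.7² − ½·34.01 = 77.085.
Planner sets x_i = Σα_j = 9.7 for every i, so X^SO = 3·9.7 = 29.1.
W^SO = (Σα)·X^SO − ½·3·(Σα)² = (3/2)·9.7² = 141.135.
Deadweight loss = W^SO − W^NE = 64.05.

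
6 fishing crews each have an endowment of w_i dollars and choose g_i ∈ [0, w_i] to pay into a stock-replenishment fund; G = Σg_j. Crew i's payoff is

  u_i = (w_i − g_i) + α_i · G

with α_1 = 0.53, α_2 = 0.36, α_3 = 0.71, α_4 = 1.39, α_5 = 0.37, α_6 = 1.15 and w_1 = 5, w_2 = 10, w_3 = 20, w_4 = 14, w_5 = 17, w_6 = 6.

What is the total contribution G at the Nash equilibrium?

∂u_i/∂g_i = α_i − 1, so crew i contributes w_i if α_i > 1, else 0.
α_i > 1 for i ∈ {4, 6}; NE contributions (0, 0, 0, 14, 0, 6), G = 20.

20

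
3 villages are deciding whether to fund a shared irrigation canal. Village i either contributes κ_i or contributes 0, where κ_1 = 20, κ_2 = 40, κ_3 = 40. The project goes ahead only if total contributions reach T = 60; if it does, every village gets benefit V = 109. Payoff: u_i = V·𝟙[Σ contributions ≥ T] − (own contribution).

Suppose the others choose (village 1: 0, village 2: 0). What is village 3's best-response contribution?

0

Others' total = 0. Even contributing 40 gives 40 < 60: no benefit either way.
Best response: 0.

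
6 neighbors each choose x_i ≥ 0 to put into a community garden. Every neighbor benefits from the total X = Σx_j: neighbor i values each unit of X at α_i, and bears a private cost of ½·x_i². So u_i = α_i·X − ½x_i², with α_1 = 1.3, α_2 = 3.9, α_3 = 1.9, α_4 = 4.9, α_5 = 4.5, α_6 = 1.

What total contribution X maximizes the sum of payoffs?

Planner FOC: ∂(Σu_j)/∂x_i = (Σα_j) − x_i = 0, so x_i^SO = Σα_j = 17.5 for every i; X^SO = 105.

105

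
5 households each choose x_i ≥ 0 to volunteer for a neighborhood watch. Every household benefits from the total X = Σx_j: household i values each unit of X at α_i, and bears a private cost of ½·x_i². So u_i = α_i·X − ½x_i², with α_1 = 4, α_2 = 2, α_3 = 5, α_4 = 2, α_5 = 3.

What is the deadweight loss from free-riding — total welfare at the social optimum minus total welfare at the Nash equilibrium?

Household i's FOC: ∂u_i/∂x_i = α_i − x_i = 0, so x_i* = α_i.
NE contributions = (4, 2, 5, 2, 3); X = 16.
W^NE = (Σα)·X − ½Σα_i² = 16² − ½·58 = 227.
Planner sets x_i = Σα_j = 16 for every i, so X^SO = 5·16 = 80.
W^SO = (Σα)·X^SO − ½·5·(Σα)² = (5/2)·16² = 640.
Deadweight loss = W^SO − W^NE = 413.

413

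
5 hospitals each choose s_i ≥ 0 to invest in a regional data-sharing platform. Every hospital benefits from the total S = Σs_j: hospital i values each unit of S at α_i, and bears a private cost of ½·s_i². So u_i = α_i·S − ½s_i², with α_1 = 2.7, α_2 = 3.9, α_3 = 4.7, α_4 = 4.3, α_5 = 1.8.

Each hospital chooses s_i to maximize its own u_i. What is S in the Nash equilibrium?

Hospital i's FOC: ∂u_i/∂s_i = α_i − s_i = 0, so s_i* = α_i.
NE contributions = (2.7, 3.9, 4.7, 4.3, 1.8); S = 17.4.

17.4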